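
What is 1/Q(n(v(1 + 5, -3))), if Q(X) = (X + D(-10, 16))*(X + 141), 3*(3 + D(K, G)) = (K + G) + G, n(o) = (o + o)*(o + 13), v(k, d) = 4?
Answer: 3/116617 ≈ 2.5725e-5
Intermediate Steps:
n(o) = 2*o*(13 + o) (n(o) = (2*o)*(13 + o) = 2*o*(13 + o))
D(K, G) = -3 + K/3 + 2*G/3 (D(K, G) = -3 + ((K + G) + G)/3 = -3 + ((G + K) + G)/3 = -3 + (K + 2*G)/3 = -3 + (K/3 + 2*G/3) = -3 + K/3 + 2*G/3)
Q(X) = (141 + X)*(13/3 + X) (Q(X) = (X + (-3 + (⅓)*(-10) + (⅔)*16))*(X + 141) = (X + (-3 - 10/3 + 32/3))*(141 + X) = (X + 13/3)*(141 + X) = (13/3 + X)*(141 + X) = (141 + X)*(13/3 + X))
1/Q(n(v(1 + 5, -3))) = 1/(611 + (2*4*(13 + 4))² + 436*(2*4*(13 + 4))/3) = 1/(611 + (2*4*17)² + 436*(2*4*17)/3) = 1/(611 + 136² + (436/3)*136) = 1/(611 + 18496 + 59296/3) = 1/(116617/3) = 3/116617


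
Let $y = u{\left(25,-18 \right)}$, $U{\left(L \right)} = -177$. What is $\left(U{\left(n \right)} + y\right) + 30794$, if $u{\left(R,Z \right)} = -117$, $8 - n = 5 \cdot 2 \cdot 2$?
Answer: $30500$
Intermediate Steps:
$n = -12$ ($n = 8 - 5 \cdot 2 \cdot 2 = 8 - 10 \cdot 2 = 8 - 20 = -12$)
$y = -117$
$\left(U{\left(n \right)} + y\right) + 30794 = \left(-177 - 117\right) + 30794 = -294 + 30794 = 30500$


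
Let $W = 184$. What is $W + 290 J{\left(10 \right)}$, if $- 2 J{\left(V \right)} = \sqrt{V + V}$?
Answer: $184 - 290 \sqrt{5} \approx -464.46$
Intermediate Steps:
$J{\left(V \right)} = - \frac{\sqrt{2} \sqrt{V}}{2}$ ($J{\left(V \right)} = - \frac{\sqrt{V + V}}{2} = - \frac{\sqrt{2 V}}{2} = - \frac{\sqrt{2} \sqrt{V}}{2}$)
$W + 290 J{\left(10 \right)} = 184 + 290 \left(- \frac{\sqrt{2} \sqrt{10}}{2}\right) = 184 + 290 \left(- \sqrt{5}\right) = 184 - 290 \sqrt{5}$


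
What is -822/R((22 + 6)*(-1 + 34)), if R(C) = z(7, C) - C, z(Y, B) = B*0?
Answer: 137/154 ≈ 0.88961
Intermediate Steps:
z(Y, B) = 0
R(C) = -C (R(C) = 0 - C = -C)
-822/R((22 + 6)*(-1 + 34)) = -822*(-1/((-1 + 34)*(22 + 6))) = -822/((-28*33)) = -822/((-1*924)) = -822/(-924) = -822*(-1/924) = 137/154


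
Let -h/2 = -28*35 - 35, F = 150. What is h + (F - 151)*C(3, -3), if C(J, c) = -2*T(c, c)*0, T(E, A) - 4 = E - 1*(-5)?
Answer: 2030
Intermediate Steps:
T(E, A) = 9 + E (T(E, A) = 4 + (E - 1*(-5)) = 4 + (E + 5) = 4 + (5 + E) = 9 + E)
C(J, c) = 0 (C(J, c) = -2*(9 + c)*0 = (-18 - 2*c)*0 = 0)
h = 2030 (h = -2*(-28*35 - 35) = -2*(-980 - 35) = -2*(-1015) = 2030)
h + (F - 151)*C(3, -3) = 2030 + (150 - 151)*0 = 2030 - 1*0 = 2030 + 0 = 2030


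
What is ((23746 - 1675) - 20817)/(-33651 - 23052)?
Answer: -418/18901 ≈ -0.022115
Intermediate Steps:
((23746 - 1675) - 20817)/(-33651 - 23052) = (22071 - 20817)/(-56703) = 1254*(-1/56703) = -418/18901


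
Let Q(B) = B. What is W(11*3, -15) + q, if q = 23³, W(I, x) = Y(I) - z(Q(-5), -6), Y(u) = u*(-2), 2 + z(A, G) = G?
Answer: 12109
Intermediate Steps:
z(A, G) = -2 + G
Y(u) = -2*u
W(I, x) = 8 - 2*I (W(I, x) = -2*I - (-2 - 6) = -2*I - 1*(-8) = -2*I + 8 = 8 - 2*I)
q = 12167
W(11*3, -15) + q = (8 - 22*3) + 12167 = (8 - 2*33) + 12167 = (8 - 66) + 12167 = -58 + 12167 = 12109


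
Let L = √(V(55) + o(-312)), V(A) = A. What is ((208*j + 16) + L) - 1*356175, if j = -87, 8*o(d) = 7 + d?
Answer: -374255 + 3*√30/4 ≈ -3.7425e+5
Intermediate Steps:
o(d) = 7/8 + d/8 (o(d) = (7 + d)/8 = 7/8 + d/8)
L = 3*√30/4 (L = √(55 + (7/8 + (⅛)*(-312))) = √(55 + (7/8 - 39)) = √(55 - 305/8) = √(135/8) = 3*√30/4 ≈ 4.1079)
((208*j + 16) + L) - 1*356175 = ((208*(-87) + 16) + 3*√30/4) - 1*356175 = ((-18096 + 16) + 3*√30/4) - 356175 = (-18080 + 3*√30/4) - 356175 = -374255 + 3*√30/4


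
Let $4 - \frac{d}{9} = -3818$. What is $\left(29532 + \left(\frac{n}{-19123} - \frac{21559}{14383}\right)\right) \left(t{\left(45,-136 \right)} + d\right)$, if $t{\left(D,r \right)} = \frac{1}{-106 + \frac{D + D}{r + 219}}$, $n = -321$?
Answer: $\frac{1216460650316996547487}{1197550758586} \approx 1.0158 \cdot 10^{9}$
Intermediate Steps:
$d = 34398$ ($d = 36 - -34362 = 36 + 34362 = 34398$)
$t{\left(D,r \right)} = \frac{1}{-106 + \frac{2 D}{219 + r}}$
$\left(29532 + \left(\frac{n}{-19123} - \frac{21559}{14383}\right)\right) \left(t{\left(45,-136 \right)} + d\right) = \left(29532 - \left(- \frac{321}{19123} + \frac{21559}{14383}\right)\right) \left(\frac{-219 - -136}{2 \left(11607 - 45 + 53 \left(-136\right)\right)} + 34398\right) = \left(29532 - \frac{407655814}{275046109}\right) \left(\frac{-219 + 136}{2 \left(11607 - 45 - 7208\right)} + 34398\right) = \left(29532 + \left(\frac{321}{19123} - \frac{21559}{14383}\right)\right) \left(\frac{1}{2} \cdot \frac{1}{4354} \left(-83\right) + 34398\right) = \left(29532 - \frac{407655814}{275046109}\right) \left(\frac{1}{2} \cdot \frac{1}{4354} \left(-83\right) + 34398\right) = \frac{8122254035174 \left(- \frac{83}{8708} + 34398\right)}{275046109} = \frac{8122254035174}{275046109} \cdot \frac{299537701}{8708} = \frac{1216460650316996547487}{1197550758586}$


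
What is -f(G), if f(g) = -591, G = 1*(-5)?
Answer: 591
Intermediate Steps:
G = -5
-f(G) = -1*(-591) = 591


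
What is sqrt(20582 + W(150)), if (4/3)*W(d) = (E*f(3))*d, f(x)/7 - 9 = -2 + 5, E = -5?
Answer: 2*I*sqrt(6667) ≈ 163.3*I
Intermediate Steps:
f(x) = 84 (f(x) = 63 + 7*(-2 + 5) = 63 + 7*3 = 63 + 21 = 84)
W(d) = -315*d (W(d) = 3*((-5*84)*d)/4 = 3*(-420*d)/4 = -315*d)
sqrt(20582 + W(150)) = sqrt(20582 - 315*150) = sqrt(20582 - 47250) = sqrt(-26668) = 2*I*sqrt(6667)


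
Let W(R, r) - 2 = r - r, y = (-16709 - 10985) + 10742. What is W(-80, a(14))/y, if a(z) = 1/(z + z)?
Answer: -1/8476 ≈ -0.00011798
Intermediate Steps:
a(z) = 1/(2*z)
y = -16952 (y = -27694 + 10742 = -16952)
W(R, r) = 2 (W(R, r) = 2 + (r - r) = 2 + 0 = 2)
W(-80, a(14))/y = 2/(-16952) = 2*(-1/16952) = -1/8476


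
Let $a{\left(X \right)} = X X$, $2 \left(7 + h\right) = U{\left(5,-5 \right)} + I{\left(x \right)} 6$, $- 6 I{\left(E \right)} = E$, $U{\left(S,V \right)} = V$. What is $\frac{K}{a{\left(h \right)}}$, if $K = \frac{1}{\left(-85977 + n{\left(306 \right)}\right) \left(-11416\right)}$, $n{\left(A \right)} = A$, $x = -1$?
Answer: $\frac{1}{79219631016} \approx 1.2623 \cdot 10^{-11}$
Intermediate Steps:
$I{\left(E \right)} = - \frac{E}{6}$
$h = -9$ ($h = -7 + \frac{-5 + \left(- \frac{1}{6}\right) \left(-1\right) 6}{2} = -7 + \frac{-5 + \frac{1}{6} \cdot 6}{2} = -7 + \frac{-5 + 1}{2} = -7 + \frac{1}{2} \left(-4\right) = -7 - 2 = -9$)
$K = \frac{1}{978020136}$ ($K = \frac{1}{\left(-85977 + 306\right) \left(-11416\right)} = \frac{1}{-85671} \left(- \frac{1}{11416}\right) = \left(- \frac{1}{85671}\right) \left(- \frac{1}{11416}\right) = \frac{1}{978020136} \approx 1.0225 \cdot 10^{-9}$)
$a{\left(X \right)} = X^{2}$
$\frac{K}{a{\left(h \right)}} = \frac{1}{978020136 \left(-9\right)^{2}} = \frac{1}{978020136 \cdot 81} = \frac{1}{978020136} \cdot \frac{1}{81} = \frac{1}{79219631016}$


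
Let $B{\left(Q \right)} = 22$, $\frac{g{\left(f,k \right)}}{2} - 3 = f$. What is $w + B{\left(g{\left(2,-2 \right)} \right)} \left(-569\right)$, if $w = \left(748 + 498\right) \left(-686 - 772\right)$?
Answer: $-1829186$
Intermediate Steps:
$g{\left(f,k \right)} = 6 + 2 f$
$w = -1816668$ ($w = 1246 \left(-1458\right) = -1816668$)
$w + B{\left(g{\left(2,-2 \right)} \right)} \left(-569\right) = -1816668 + 22 \left(-569\right) = -1816668 - 12518 = -1829186$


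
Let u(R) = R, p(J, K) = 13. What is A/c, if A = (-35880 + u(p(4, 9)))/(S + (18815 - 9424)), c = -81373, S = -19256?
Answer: -35867/802744645 ≈ -4.4680e-5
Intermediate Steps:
A = 35867/9865 (A = (-35880 + 13)/(-19256 + (18815 - 9424)) = -35867/(-19256 + 9391) = -35867/(-9865) = -35867*(-1/9865) = 35867/9865 ≈ 3.6358)
A/c = (35867/9865)/(-81373) = (35867/9865)*(-1/81373) = -35867/802744645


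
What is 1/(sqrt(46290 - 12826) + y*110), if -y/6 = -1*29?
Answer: 4785/91576534 - sqrt(8366)/183153068 ≈ 5.1752e-5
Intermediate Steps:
y = 174 (y = -(-6)*29 = -6*(-29) = 174)
1/(sqrt(46290 - 12826) + y*110) = 1/(sqrt(46290 - 12826) + 174*110) = 1/(sqrt(33464) + 19140) = 1/(2*sqrt(8366) + 19140) = 1/(19140 + 2*sqrt(8366))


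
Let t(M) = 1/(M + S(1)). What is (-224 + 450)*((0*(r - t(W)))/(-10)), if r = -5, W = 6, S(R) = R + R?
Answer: 0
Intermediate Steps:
S(R) = 2*R
t(M) = 1/(2 + M) (t(M) = 1/(M + 2*1) = 1/(M + 2) = 1/(2 + M))
(-224 + 450)*((0*(r - t(W)))/(-10)) = (-224 + 450)*((0*(-5 - 1/(2 + 6)))/(-10)) = 226*((0*(-5 - 1/8))*(-1/10)) = 226*((0*(-41/8))*(-1/10)) = 226*(0*(-1/10)) = 226*0 = 0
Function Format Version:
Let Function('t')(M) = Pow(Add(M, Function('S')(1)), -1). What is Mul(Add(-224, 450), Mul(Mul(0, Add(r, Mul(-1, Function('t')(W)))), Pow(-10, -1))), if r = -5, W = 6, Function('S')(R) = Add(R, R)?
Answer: 0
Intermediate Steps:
Function('S')(R) = Mul(2, R)
Function('t')(M) = Pow(Add(2, M), -1) (Function('t')(M) = Pow(Add(M, Mul(2, 1)), -1) = Pow(Add(M, 2), -1) = Pow(Add(2, M), -1))
Mul(Add(-224, 450), Mul(Mul(0, Add(r, Mul(-1, Function('t')(W)))), Pow(-10, -1))) = Mul(Add(-224, 450), Mul(Mul(0, Add(-5, Mul(-1, Pow(Add(2, 6), -1)))), Pow(-10, -1))) = Mul(226, Mul(Mul(0, Add(-5, Mul(-1, Pow(8, -1)))), Rational(-1, 10))) = Mul(226, Mul(Mul(0, Add(-5, Mul(-1, Rational(1, 8)))), Rational(-1, 10))) = Mul(226, Mul(Mul(0, Add(-5, Rational(-1, 8))), Rational(-1, 10))) = Mul(226, Mul(Mul(0, Rational(-41, 8)), Rational(-1, 10))) = Mul(226, Mul(0, Rational(-1, 10))) = Mul(226, 0) = 0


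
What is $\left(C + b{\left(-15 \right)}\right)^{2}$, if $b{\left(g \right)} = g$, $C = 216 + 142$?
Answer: $117649$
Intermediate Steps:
$C = 358$
$\left(C + b{\left(-15 \right)}\right)^{2} = \left(358 - 15\right)^{2} = 343^{2} = 117649$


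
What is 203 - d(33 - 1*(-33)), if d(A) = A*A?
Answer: -4153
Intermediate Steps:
d(A) = A²
203 - d(33 - 1*(-33)) = 203 - (33 - 1*(-33))² = 203 - (33 + 33)² = 203 - 1*66² = 203 - 1*4356 = 203 - 4356 = -4153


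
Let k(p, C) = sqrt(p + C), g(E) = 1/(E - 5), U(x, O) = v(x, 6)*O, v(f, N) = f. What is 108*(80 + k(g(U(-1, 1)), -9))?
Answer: 8640 + 18*I*sqrt(330) ≈ 8640.0 + 326.99*I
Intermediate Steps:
U(x, O) = O*x (U(x, O) = x*O = O*x)
g(E) = 1/(-5 + E)
k(p, C) = sqrt(C + p)
108*(80 + k(g(U(-1, 1)), -9)) = 108*(80 + sqrt(-9 + 1/(-5 + 1*(-1)))) = 108*(80 + sqrt(-9 + 1/(-5 - 1))) = 108*(80 + sqrt(-9 + 1/(-6))) = 108*(80 + sqrt(-9 - 1/6)) = 108*(80 + sqrt(-55/6)) = 108*(80 + I*sqrt(330)/6) = 8640 + 18*I*sqrt(330)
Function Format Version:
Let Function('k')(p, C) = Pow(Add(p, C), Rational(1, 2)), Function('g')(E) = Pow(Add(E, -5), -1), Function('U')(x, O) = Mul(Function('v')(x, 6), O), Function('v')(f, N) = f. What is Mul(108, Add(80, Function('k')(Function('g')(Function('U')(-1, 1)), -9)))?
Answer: Add(8640, Mul(18, I, Pow(330, Rational(1, 2)))) ≈ Add(8640.0, Mul(326.99, I))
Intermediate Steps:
Function('U')(x, O) = Mul(O, x) (Function('U')(x, O) = Mul(x, O) = Mul(O, x))
Function('g')(E) = Pow(Add(-5, E), -1)
Function('k')(p, C) = Pow(Add(C, p), Rational(1, 2))
Mul(108, Add(80, Function('k')(Function('g')(Function('U')(-1, 1)), -9))) = Mul(108, Add(80, Pow(Add(-9, Pow(Add(-5, Mul(1, -1)), -1)), Rational(1, 2)))) = Mul(108, Add(80, Pow(Add(-9, Pow(Add(-5, -1), -1)), Rational(1, 2)))) = Mul(108, Add(80, Pow(Add(-9, Pow(-6, -1)), Rational(1, 2)))) = Mul(108, Add(80, Pow(Add(-9, Rational(-1, 6)), Rational(1, 2)))) = Mul(108, Add(80, Pow(Rational(-55, 6), Rational(1, 2)))) = Mul(108, Add(80, Mul(Rational(1, 6), I, Pow(330, Rational(1, 2))))) = Add(8640, Mul(18, I, Pow(330, Rational(1, 2))))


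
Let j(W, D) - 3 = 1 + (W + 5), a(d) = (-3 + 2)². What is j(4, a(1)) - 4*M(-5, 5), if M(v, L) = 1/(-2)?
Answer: 15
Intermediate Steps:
a(d) = 1 (a(d) = (-1)² = 1)
j(W, D) = 9 + W (j(W, D) = 3 + (1 + (W + 5)) = 3 + (1 + (5 + W)) = 3 + (6 + W) = 9 + W)
M(v, L) = -½
j(4, a(1)) - 4*M(-5, 5) = (9 + 4) - 4*(-½) = 13 + 2 = 15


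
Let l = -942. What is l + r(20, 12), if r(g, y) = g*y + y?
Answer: -690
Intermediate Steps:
r(g, y) = y + g*y
l + r(20, 12) = -942 + 12*(1 + 20) = -942 + 12*21 = -942 + 252 = -690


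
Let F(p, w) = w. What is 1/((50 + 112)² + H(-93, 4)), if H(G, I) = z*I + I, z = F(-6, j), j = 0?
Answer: 1/26248 ≈ 3.8098e-5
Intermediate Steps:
z = 0
H(G, I) = I (H(G, I) = 0*I + I = 0 + I = I)
1/((50 + 112)² + H(-93, 4)) = 1/((50 + 112)² + 4) = 1/(162² + 4) = 1/(26244 + 4) = 1/26248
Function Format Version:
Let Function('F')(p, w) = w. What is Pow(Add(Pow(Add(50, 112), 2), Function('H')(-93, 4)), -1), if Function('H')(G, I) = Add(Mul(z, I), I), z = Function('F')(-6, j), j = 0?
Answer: Rational(1, 26248) ≈ 3.8098e-5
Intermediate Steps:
z = 0
Function('H')(G, I) = I (Function('H')(G, I) = Add(Mul(0, I), I) = Add(0, I) = I)
Pow(Add(Pow(Add(50, 112), 2), Function('H')(-93, 4)), -1) = Pow(Add(Pow(Add(50, 112), 2), 4), -1) = Pow(Add(Pow(162, 2), 4), -1) = Pow(Add(26244, 4), -1) = Pow(26248, -1) = Rational(1, 26248)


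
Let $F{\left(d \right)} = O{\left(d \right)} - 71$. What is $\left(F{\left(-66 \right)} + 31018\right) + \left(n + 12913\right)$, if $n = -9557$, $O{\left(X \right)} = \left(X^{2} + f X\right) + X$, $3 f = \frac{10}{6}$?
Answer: $\frac{115669}{3} \approx 38556.0$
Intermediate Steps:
$f = \frac{5}{9}$ ($f = \frac{10 \cdot \frac{1}{6}}{3} = \frac{1}{3} \cdot \frac{5}{3} = \frac{5}{9} \approx 0.55556$)
$O{\left(X \right)} = X^{2} + \frac{14 X}{9}$ ($O{\left(X \right)} = \left(X^{2} + \frac{5 X}{9}\right) + X = X^{2} + \frac{14 X}{9}$)
$F{\left(d \right)} = -71 + \frac{d \left(14 + 9 d\right)}{9}$ ($F{\left(d \right)} = \frac{d \left(14 + 9 d\right)}{9} - 71 = -71 + \frac{d \left(14 + 9 d\right)}{9}$)
$\left(F{\left(-66 \right)} + 31018\right) + \left(n + 12913\right) = \left(\left(-71 + \frac{1}{9} \left(-66\right) \left(14 + 9 \left(-66\right)\right)\right) + 31018\right) + \left(-9557 + 12913\right) = \left(\left(-71 + \frac{1}{9} \left(-66\right) \left(14 - 594\right)\right) + 31018\right) + 3356 = \left(\left(-71 + \frac{1}{9} \left(-66\right) \left(-580\right)\right) + 31018\right) + 3356 = \left(\left(-71 + \frac{12760}{3}\right) + 31018\right) + 3356 = \left(\frac{12547}{3} + 31018\right) + 3356 = \frac{105601}{3} + 3356 = \frac{115669}{3}$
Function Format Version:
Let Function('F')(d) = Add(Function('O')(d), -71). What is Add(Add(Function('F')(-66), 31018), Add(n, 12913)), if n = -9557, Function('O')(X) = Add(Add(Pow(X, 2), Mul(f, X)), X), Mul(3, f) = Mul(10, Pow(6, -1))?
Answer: Rational(115669, 3) ≈ 38556.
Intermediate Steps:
f = Rational(5, 9) (f = Mul(Rational(1, 3), Mul(10, Pow(6, -1))) = Mul(Rational(1, 3), Mul(10, Rational(1, 6))) = Mul(Rational(1, 3), Rational(5, 3)) = Rational(5, 9) ≈ 0.55556)
Function('O')(X) = Add(Pow(X, 2), Mul(Rational(14, 9), X)) (Function('O')(X) = Add(Add(Pow(X, 2), Mul(Rational(5, 9), X)), X) = Add(Pow(X, 2), Mul(Rational(14, 9), X)))
Function('F')(d) = Add(-71, Mul(Rational(1, 9), d, Add(14, Mul(9, d)))) (Function('F')(d) = Add(Mul(Rational(1, 9), d, Add(14, Mul(9, d))), -71) = Add(-71, Mul(Rational(1, 9), d, Add(14, Mul(9, d)))))
Add(Add(Function('F')(-66), 31018), Add(n, 12913)) = Add(Add(Add(-71, Mul(Rational(1, 9), -66, Add(14, Mul(9, -66)))), 31018), Add(-9557, 12913)) = Add(Add(Add(-71, Mul(Rational(1, 9), -66, Add(14, -594))), 31018), 3356) = Add(Add(Add(-71, Mul(Rational(1, 9), -66, -580)), 31018), 3356) = Add(Add(Add(-71, Rational(12760, 3)), 31018), 3356) = Add(Add(Rational(12547, 3), 31018), 3356) = Add(Rational(105601, 3), 3356) = Rational(115669, 3)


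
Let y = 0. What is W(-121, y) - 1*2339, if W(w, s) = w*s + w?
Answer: -2460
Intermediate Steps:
W(w, s) = w + s*w (W(w, s) = s*w + w = w + s*w)
W(-121, y) - 1*2339 = -121*(1 + 0) - 1*2339 = -121*1 - 2339 = -121 - 2339 = -2460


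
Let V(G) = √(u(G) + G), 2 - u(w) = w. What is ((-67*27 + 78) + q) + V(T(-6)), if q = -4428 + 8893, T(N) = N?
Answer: 2734 + √2 ≈ 2735.4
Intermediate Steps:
q = 4465
u(w) = 2 - w
V(G) = √2 (V(G) = √((2 - G) + G) = √2)
((-67*27 + 78) + q) + V(T(-6)) = ((-67*27 + 78) + 4465) + √2 = ((-1809 + 78) + 4465) + √2 = (-1731 + 4465) + √2 = 2734 + √2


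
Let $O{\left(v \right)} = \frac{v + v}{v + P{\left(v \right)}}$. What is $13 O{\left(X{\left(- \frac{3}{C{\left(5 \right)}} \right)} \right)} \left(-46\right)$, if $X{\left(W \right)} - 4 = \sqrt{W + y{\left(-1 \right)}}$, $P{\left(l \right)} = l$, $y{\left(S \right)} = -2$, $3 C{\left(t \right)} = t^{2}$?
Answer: $-598$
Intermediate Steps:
$C{\left(t \right)} = \frac{t^{2}}{3}$
$X{\left(W \right)} = 4 + \sqrt{-2 + W}$ ($X{\left(W \right)} = 4 + \sqrt{W - 2} = 4 + \sqrt{-2 + W}$)
$O{\left(v \right)} = 1$ ($O{\left(v \right)} = \frac{v + v}{v + v} = \frac{2 v}{2 v} = 2 v \frac{1}{2 v} = 1$)
$13 O{\left(X{\left(- \frac{3}{C{\left(5 \right)}} \right)} \right)} \left(-46\right) = 13 \cdot 1 \left(-46\right) = 13 \left(-46\right) = -598$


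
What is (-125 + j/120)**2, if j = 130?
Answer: 2211169/144 ≈ 15355.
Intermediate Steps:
(-125 + j/120)**2 = (-125 + 130/120)**2 = (-125 + 130*(1/120))**2 = (-125 + 13/12)**2 = (-1487/12)**2 = 2211169/144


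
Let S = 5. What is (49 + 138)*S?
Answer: 935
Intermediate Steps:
(49 + 138)*S = (49 + 138)*5 = 187*5 = 935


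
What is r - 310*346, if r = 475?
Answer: -106785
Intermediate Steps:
r - 310*346 = 475 - 310*346 = 475 - 107260 = -106785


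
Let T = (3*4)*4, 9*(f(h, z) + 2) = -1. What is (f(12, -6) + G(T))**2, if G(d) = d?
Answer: 170569/81 ≈ 2105.8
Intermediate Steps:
f(h, z) = -19/9 (f(h, z) = -2 + (1/9)*(-1) = -2 - 1/9 = -19/9)
T = 48 (T = 12*4 = 48)
(f(12, -6) + G(T))**2 = (-19/9 + 48)**2 = (413/9)**2 = 170569/81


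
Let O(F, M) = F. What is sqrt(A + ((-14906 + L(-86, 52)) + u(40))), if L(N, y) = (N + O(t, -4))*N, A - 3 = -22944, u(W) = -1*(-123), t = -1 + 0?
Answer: I*sqrt(30242) ≈ 173.9*I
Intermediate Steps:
t = -1
u(W) = 123
A = -22941 (A = 3 - 22944 = -22941)
L(N, y) = N*(-1 + N) (L(N, y) = (N - 1)*N = (-1 + N)*N = N*(-1 + N))
sqrt(A + ((-14906 + L(-86, 52)) + u(40))) = sqrt(-22941 + ((-14906 - 86*(-1 - 86)) + 123)) = sqrt(-22941 + ((-14906 - 86*(-87)) + 123)) = sqrt(-22941 + ((-14906 + 7482) + 123)) = sqrt(-22941 + (-7424 + 123)) = sqrt(-22941 - 7301) = sqrt(-30242) = I*sqrt(30242)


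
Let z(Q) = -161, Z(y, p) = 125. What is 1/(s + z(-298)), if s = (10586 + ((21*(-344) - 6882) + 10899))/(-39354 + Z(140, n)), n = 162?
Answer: -39229/6323248 ≈ -0.0062039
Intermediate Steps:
s = -7379/39229 (s = (10586 + ((21*(-344) - 6882) + 10899))/(-39354 + 125) = (10586 + ((-7224 - 6882) + 10899))/(-39229) = (10586 + (-14106 + 10899))*(-1/39229) = (10586 - 3207)*(-1/39229) = 7379*(-1/39229) = -7379/39229 ≈ -0.18810)
1/(s + z(-298)) = 1/(-7379/39229 - 161) = 1/(-6323248/39229) = -39229/6323248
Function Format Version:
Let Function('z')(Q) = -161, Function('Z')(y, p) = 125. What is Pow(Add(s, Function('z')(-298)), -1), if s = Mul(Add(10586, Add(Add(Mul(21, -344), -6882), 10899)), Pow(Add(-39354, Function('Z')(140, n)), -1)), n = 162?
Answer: Rational(-39229, 6323248) ≈ -0.0062039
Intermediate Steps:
s = Rational(-7379, 39229) (s = Mul(Add(10586, Add(Add(Mul(21, -344), -6882), 10899)), Pow(Add(-39354, 125), -1)) = Mul(Add(10586, Add(Add(-7224, -6882), 10899)), Pow(-39229, -1)) = Mul(Add(10586, Add(-14106, 10899)), Rational(-1, 39229)) = Mul(Add(10586, -3207), Rational(-1, 39229)) = Mul(7379, Rational(-1, 39229)) = Rational(-7379, 39229) ≈ -0.18810)
Pow(Add(s, Function('z')(-298)), -1) = Pow(Add(Rational(-7379, 39229), -161), -1) = Pow(Rational(-6323248, 39229), -1) = Rational(-39229, 6323248)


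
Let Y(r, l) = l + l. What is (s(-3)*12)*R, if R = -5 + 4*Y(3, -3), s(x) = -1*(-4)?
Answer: -1392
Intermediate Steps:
s(x) = 4
Y(r, l) = 2*l
R = -29 (R = -5 + 4*(2*(-3)) = -5 + 4*(-6) = -5 - 24 = -29)
(s(-3)*12)*R = (4*12)*(-29) = 48*(-29) = -1392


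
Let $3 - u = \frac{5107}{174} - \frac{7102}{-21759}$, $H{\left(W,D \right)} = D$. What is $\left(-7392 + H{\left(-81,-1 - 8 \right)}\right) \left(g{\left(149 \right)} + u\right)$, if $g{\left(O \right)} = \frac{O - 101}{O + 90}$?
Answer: $\frac{19701010694421}{100541086} \approx 1.9595 \cdot 10^{5}$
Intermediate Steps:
$g{\left(O \right)} = \frac{-101 + O}{90 + O}$
$u = - \frac{11222307}{420674}$ ($u = 3 - \left(\frac{5107}{174} - \frac{7102}{-21759}\right) = 3 - \left(5107 \cdot \frac{1}{174} - - \frac{7102}{21759}\right) = 3 - \left(\frac{5107}{174} + \frac{7102}{21759}\right) = 3 - \frac{12484329}{420674} = - \frac{11222307}{420674} \approx -26.677$)
$\left(-7392 + H{\left(-81,-1 - 8 \right)}\right) \left(g{\left(149 \right)} + u\right) = \left(-7392 - 9\right) \left(\frac{-101 + 149}{90 + 149} - \frac{11222307}{420674}\right) = \left(-7392 - 9\right) \left(\frac{1}{239} \cdot 48 - \frac{11222307}{420674}\right) = - 7401 \left(\frac{48}{239} - \frac{11222307}{420674}\right) = \left(-7401\right) \left(- \frac{2661939021}{100541086}\right) = \frac{19701010694421}{100541086}$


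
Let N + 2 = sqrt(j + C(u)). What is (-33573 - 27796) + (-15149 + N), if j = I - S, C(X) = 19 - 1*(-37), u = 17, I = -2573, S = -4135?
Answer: -76520 + sqrt(1618) ≈ -76480.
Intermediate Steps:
C(X) = 56 (C(X) = 19 + 37 = 56)
j = 1562 (j = -2573 - 1*(-4135) = -2573 + 4135 = 1562)
N = -2 + sqrt(1618) (N = -2 + sqrt(1562 + 56) = -2 + sqrt(1618) ≈ 38.224)
(-33573 - 27796) + (-15149 + N) = (-33573 - 27796) + (-15149 + (-2 + sqrt(1618))) = -61369 + (-15151 + sqrt(1618)) = -76520 + sqrt(1618)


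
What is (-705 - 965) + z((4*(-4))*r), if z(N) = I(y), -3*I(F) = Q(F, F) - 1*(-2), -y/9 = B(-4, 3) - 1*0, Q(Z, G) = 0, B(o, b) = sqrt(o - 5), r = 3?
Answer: -5012/3 ≈ -1670.7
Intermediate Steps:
B(o, b) = sqrt(-5 + o)
y = -27*I (y = -9*(sqrt(-5 - 4) - 1*0) = -9*(sqrt(-9) + 0) = -9*(3*I + 0) = -27*I ≈ -27.0*I)
I(F) = -2/3 (I(F) = -(0 - 1*(-2))/3 = -(0 + 2)/3 = -1/3*2 = -2/3)
z(N) = -2/3
(-705 - 965) + z((4*(-4))*r) = (-705 - 965) - 2/3 = -1670 - 2/3 = -5012/3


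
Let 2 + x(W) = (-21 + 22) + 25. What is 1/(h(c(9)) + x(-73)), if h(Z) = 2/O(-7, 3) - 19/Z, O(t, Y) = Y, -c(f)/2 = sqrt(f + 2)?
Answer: 9768/237695 - 342*sqrt(11)/237695 ≈ 0.036323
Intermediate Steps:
x(W) = 24 (x(W) = -2 + ((-21 + 22) + 25) = -2 + (1 + 25) = -2 + 26 = 24)
c(f) = -2*sqrt(2 + f) (c(f) = -2*sqrt(f + 2) = -2*sqrt(2 + f))
h(Z) = 2/3 - 19/Z
1/(h(c(9)) + x(-73)) = 1/((2/3 - 19*(-1/(2*sqrt(2 + 9)))) + 24) = 1/((2/3 - 19*(-sqrt(11)/22)) + 24) = 1/((2/3 - (-19)*sqrt(11)/22) + 24) = 1/((2/3 + 19*sqrt(11)/22) + 24) = 1/(74/3 + 19*sqrt(11)/22)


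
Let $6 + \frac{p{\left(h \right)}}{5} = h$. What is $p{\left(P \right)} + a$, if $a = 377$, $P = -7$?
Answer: $312$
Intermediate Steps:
$p{\left(h \right)} = -30 + 5 h$
$p{\left(P \right)} + a = \left(-30 + 5 \left(-7\right)\right) + 377 = \left(-30 - 35\right) + 377 = -65 + 377 = 312$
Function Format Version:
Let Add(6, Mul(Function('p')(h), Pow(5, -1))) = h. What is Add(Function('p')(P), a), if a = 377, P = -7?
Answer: 312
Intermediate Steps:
Function('p')(h) = Add(-30, Mul(5, h))
Add(Function('p')(P), a) = Add(Add(-30, Mul(5, -7)), 377) = Add(Add(-30, -35), 377) = Add(-65, 377) = 312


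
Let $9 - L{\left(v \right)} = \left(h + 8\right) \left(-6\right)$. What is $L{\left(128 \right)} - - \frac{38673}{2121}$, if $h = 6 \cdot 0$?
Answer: $\frac{53190}{707} \approx 75.233$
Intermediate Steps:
$h = 0$
$L{\left(v \right)} = 57$ ($L{\left(v \right)} = 9 - \left(0 + 8\right) \left(-6\right) = 9 - 8 \left(-6\right) = 9 - -48 = 9 + 48 = 57$)
$L{\left(128 \right)} - - \frac{38673}{2121} = 57 - - \frac{38673}{2121} = 57 - \left(-38673\right) \frac{1}{2121} = 57 - - \frac{12891}{707} = 57 + \frac{12891}{707} = \frac{53190}{707}$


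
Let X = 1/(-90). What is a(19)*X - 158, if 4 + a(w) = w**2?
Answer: -4859/30 ≈ -161.97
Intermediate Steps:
a(w) = -4 + w**2
X = -1/90 ≈ -0.011111
a(19)*X - 158 = (-4 + 19**2)*(-1/90) - 158 = (-4 + 361)*(-1/90) - 158 = 357*(-1/90) - 158 = -119/30 - 158 = -4859/30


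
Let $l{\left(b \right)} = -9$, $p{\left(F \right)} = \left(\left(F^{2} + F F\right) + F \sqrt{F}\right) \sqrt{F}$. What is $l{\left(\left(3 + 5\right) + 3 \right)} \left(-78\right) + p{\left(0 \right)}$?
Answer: $702$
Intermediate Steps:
$p{\left(F \right)} = \sqrt{F} \left(F^{\frac{3}{2}} + 2 F^{2}\right)$ ($p{\left(F \right)} = \left(\left(F^{2} + F^{2}\right) + F^{\frac{3}{2}}\right) \sqrt{F} = \left(2 F^{2} + F^{\frac{3}{2}}\right) \sqrt{F} = \left(F^{\frac{3}{2}} + 2 F^{2}\right) \sqrt{F} = \sqrt{F} \left(F^{\frac{3}{2}} + 2 F^{2}\right)$)
$l{\left(\left(3 + 5\right) + 3 \right)} \left(-78\right) + p{\left(0 \right)} = \left(-9\right) \left(-78\right) + \left(0^{2} + 2 \cdot 0^{\frac{5}{2}}\right) = 702 + \left(0 + 2 \cdot 0\right) = 702 + \left(0 + 0\right) = 702 + 0 = 702$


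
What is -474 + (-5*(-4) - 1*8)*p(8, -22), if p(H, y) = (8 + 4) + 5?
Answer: -270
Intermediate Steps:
p(H, y) = 17 (p(H, y) = 12 + 5 = 17)
-474 + (-5*(-4) - 1*8)*p(8, -22) = -474 + (-5*(-4) - 1*8)*17 = -474 + (20 - 8)*17 = -474 + 12*17 = -474 + 204 = -270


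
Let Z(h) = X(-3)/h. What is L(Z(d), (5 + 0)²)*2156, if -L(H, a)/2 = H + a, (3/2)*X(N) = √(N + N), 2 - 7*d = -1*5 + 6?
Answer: -107800 - 60368*I*√6/3 ≈ -1.078e+5 - 49290.0*I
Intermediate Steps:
d = ⅐ (d = 2/7 - (-1*5 + 6)/7 = 2/7 - (-5 + 6)/7 = 2/7 - ⅐*1 = 2/7 - ⅐ = ⅐ ≈ 0.14286)
X(N) = 2*√2*√N/3 (X(N) = 2*√(N + N)/3 = 2*√(2*N)/3 = 2*(√2*√N)/3 = 2*√2*√N/3)
Z(h) = 2*I*√6/(3*h) (Z(h) = (2*√2*√(-3)/3)/h = (2*√2*(I*√3)/3)/h = (2*I*√6/3)/h = 2*I*√6/(3*h))
L(H, a) = -2*H - 2*a (L(H, a) = -2*(H + a) = -2*H - 2*a)
L(Z(d), (5 + 0)²)*2156 = (-4*I*√6/(3*⅐) - 2*(5 + 0)²)*2156 = (-4*I*√6*7/3 - 2*5²)*2156 = (-28*I*√6/3 - 2*25)*2156 = (-28*I*√6/3 - 50)*2156 = (-50 - 28*I*√6/3)*2156 = -107800 - 60368*I*√6/3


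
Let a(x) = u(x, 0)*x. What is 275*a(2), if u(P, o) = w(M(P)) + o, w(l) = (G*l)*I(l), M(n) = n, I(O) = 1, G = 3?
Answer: 3300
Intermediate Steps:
w(l) = 3*l (w(l) = (3*l)*1 = 3*l)
u(P, o) = o + 3*P (u(P, o) = 3*P + o = o + 3*P)
a(x) = 3*x**2 (a(x) = (0 + 3*x)*x = (3*x)*x = 3*x**2)
275*a(2) = 275*(3*2**2) = 275*(3*4) = 275*12 = 3300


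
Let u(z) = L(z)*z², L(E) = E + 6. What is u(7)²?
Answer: 405769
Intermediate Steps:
L(E) = 6 + E
u(z) = z²*(6 + z) (u(z) = (6 + z)*z² = z²*(6 + z))
u(7)² = (7²*(6 + 7))² = (49*13)² = 637² = 405769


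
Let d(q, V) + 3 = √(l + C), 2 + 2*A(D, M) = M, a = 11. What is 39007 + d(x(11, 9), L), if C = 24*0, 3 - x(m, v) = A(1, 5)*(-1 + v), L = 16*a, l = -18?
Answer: 39004 + 3*I*√2 ≈ 39004.0 + 4.2426*I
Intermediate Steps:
A(D, M) = -1 + M/2
L = 176 (L = 16*11 = 176)
x(m, v) = 9/2 - 3*v/2 (x(m, v) = 3 - (-1 + (½)*5)*(-1 + v) = 3 - (-1 + 5/2)*(-1 + v) = 3 - 3*(-1 + v)/2 = 3 - (-3/2 + 3*v/2) = 3 + (3/2 - 3*v/2) = 9/2 - 3*v/2)
C = 0
d(q, V) = -3 + 3*I*√2 (d(q, V) = -3 + √(-18 + 0) = -3 + √(-18) = -3 + 3*I*√2)
39007 + d(x(11, 9), L) = 39007 + (-3 + 3*I*√2) = 39004 + 3*I*√2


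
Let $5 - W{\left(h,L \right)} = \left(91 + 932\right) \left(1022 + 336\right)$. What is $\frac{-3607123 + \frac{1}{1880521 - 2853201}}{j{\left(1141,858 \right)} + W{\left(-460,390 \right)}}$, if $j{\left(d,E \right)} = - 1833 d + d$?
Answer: $\frac{1169525466547}{1128159979960} \approx 1.0367$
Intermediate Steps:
$j{\left(d,E \right)} = - 1832 d$
$W{\left(h,L \right)} = -1389229$ ($W{\left(h,L \right)} = 5 - \left(91 + 932\right) \left(1022 + 336\right) = 5 - 1023 \cdot 1358 = 5 - 1389234 = -1389229$)
$\frac{-3607123 + \frac{1}{1880521 - 2853201}}{j{\left(1141,858 \right)} + W{\left(-460,390 \right)}} = \frac{-3607123 + \frac{1}{1880521 - 2853201}}{\left(-1832\right) 1141 - 1389229} = \frac{-3607123 + \frac{1}{-972680}}{-2090312 - 1389229} = \frac{-3607123 - \frac{1}{972680}}{-3479541} = \left(- \frac{3508576399641}{972680}\right) \left(- \frac{1}{3479541}\right) = \frac{1169525466547}{1128159979960}$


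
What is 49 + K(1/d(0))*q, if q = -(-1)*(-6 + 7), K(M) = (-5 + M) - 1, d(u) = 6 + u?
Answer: 259/6 ≈ 43.167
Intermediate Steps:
K(M) = -6 + M
q = 1 (q = -(-1) = -1*(-1) = 1)
49 + K(1/d(0))*q = 49 + (-6 + 1/(6 + 0))*1 = 49 + (-6 + 1/6)*1 = 49 - 35/6*1 = 49 - 35/6 = 259/6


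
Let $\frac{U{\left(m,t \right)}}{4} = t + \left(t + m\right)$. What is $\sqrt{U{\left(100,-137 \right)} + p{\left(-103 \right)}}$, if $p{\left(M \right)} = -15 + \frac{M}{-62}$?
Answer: $\frac{i \sqrt{2726698}}{62} \approx 26.633 i$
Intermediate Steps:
$U{\left(m,t \right)} = 4 m + 8 t$ ($U{\left(m,t \right)} = 4 \left(t + \left(t + m\right)\right) = 4 \left(t + \left(m + t\right)\right) = 4 \left(m + 2 t\right) = 4 m + 8 t$)
$p{\left(M \right)} = -15 - \frac{M}{62}$ ($p{\left(M \right)} = -15 + M \left(- \frac{1}{62}\right) = -15 - \frac{M}{62}$)
$\sqrt{U{\left(100,-137 \right)} + p{\left(-103 \right)}} = \sqrt{\left(4 \cdot 100 + 8 \left(-137\right)\right) - \frac{827}{62}} = \sqrt{\left(400 - 1096\right) + \left(-15 + \frac{103}{62}\right)} = \sqrt{-696 - \frac{827}{62}} = \sqrt{- \frac{43979}{62}} = \frac{i \sqrt{2726698}}{62}$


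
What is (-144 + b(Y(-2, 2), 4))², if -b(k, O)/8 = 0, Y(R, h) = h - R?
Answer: 20736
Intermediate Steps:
b(k, O) = 0 (b(k, O) = -8*0 = 0)
(-144 + b(Y(-2, 2), 4))² = (-144 + 0)² = (-144)² = 20736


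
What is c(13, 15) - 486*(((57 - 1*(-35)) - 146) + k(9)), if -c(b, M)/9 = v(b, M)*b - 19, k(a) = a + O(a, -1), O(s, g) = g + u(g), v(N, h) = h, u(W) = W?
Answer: 21258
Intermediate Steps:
O(s, g) = 2*g (O(s, g) = g + g = 2*g)
k(a) = -2 + a (k(a) = a + 2*(-1) = a - 2 = -2 + a)
c(b, M) = 171 - 9*M*b (c(b, M) = -9*(M*b - 19) = -9*(-19 + M*b) = 171 - 9*M*b)
c(13, 15) - 486*(((57 - 1*(-35)) - 146) + k(9)) = (171 - 9*15*13) - 486*(((57 - 1*(-35)) - 146) + (-2 + 9)) = (171 - 1755) - 486*(((57 + 35) - 146) + 7) = -1584 - 486*((92 - 146) + 7) = -1584 - 486*(-54 + 7) = -1584 - 486*(-47) = -1584 + 22842 = 21258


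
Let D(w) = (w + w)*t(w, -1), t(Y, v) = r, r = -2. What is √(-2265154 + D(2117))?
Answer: I*√2273622 ≈ 1507.9*I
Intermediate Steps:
t(Y, v) = -2
D(w) = -4*w (D(w) = (w + w)*(-2) = (2*w)*(-2) = -4*w)
√(-2265154 + D(2117)) = √(-2265154 - 4*2117) = √(-2265154 - 8468) = √(-2273622) = I*√2273622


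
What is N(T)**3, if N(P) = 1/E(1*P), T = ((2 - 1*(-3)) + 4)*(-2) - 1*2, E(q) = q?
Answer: -1/8000 ≈ -0.00012500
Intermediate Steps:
T = -20 (T = ((2 + 3) + 4)*(-2) - 2 = (5 + 4)*(-2) - 2 = 9*(-2) - 2 = -18 - 2 = -20)
N(P) = 1/P (N(P) = 1/(1*P) = 1/P)
N(T)**3 = (1/(-20))**3 = (-1/20)**3 = -1/8000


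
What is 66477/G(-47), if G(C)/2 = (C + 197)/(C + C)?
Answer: -1041473/50 ≈ -20829.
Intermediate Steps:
G(C) = (197 + C)/C (G(C) = 2*((C + 197)/(C + C)) = 2*((197 + C)/((2*C))) = 2*((197 + C)*(1/(2*C))) = 2*((197 + C)/(2*C)) = (197 + C)/C)
66477/G(-47) = 66477/(((197 - 47)/(-47))) = 66477/((-1/47*150)) = 66477/(-150/47) = 66477*(-47/150) = -1041473/50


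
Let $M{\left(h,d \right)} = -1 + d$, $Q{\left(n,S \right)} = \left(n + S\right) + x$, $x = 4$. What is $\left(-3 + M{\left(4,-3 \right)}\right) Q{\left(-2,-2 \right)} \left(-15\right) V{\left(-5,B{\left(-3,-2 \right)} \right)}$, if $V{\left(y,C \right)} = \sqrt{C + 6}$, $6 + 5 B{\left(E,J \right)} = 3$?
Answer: $0$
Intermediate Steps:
$B{\left(E,J \right)} = - \frac{3}{5}$ ($B{\left(E,J \right)} = - \frac{6}{5} + \frac{1}{5} \cdot 3 = - \frac{6}{5} + \frac{3}{5} = - \frac{3}{5}$)
$Q{\left(n,S \right)} = 4 + S + n$ ($Q{\left(n,S \right)} = \left(n + S\right) + 4 = \left(S + n\right) + 4 = 4 + S + n$)
$V{\left(y,C \right)} = \sqrt{6 + C}$
$\left(-3 + M{\left(4,-3 \right)}\right) Q{\left(-2,-2 \right)} \left(-15\right) V{\left(-5,B{\left(-3,-2 \right)} \right)} = \left(-3 - 4\right) \left(4 - 2 - 2\right) \left(-15\right) \sqrt{6 - \frac{3}{5}} = \left(-3 - 4\right) 0 \left(-15\right) \sqrt{\frac{27}{5}} = \left(-7\right) 0 \left(-15\right) \frac{3 \sqrt{15}}{5} = 0 \left(-15\right) \frac{3 \sqrt{15}}{5} = 0 \frac{3 \sqrt{15}}{5} = 0$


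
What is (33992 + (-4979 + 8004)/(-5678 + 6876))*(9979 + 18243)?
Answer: 574676697951/599 ≈ 9.5939e+8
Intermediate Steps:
(33992 + (-4979 + 8004)/(-5678 + 6876))*(9979 + 18243) = (33992 + 3025/1198)*28222 = (40725441/1198)*28222 = 574676697951/599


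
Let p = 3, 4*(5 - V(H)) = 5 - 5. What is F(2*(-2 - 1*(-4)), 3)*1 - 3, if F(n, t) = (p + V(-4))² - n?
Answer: 57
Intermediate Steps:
V(H) = 5 (V(H) = 5 - (5 - 5)/4 = 5 - ¼*0 = 5 + 0 = 5)
F(n, t) = 64 - n (F(n, t) = (3 + 5)² - n = 8² - n = 64 - n)
F(2*(-2 - 1*(-4)), 3)*1 - 3 = (64 - 2*(-2 - 1*(-4)))*1 - 3 = (64 - 2*(-2 + 4))*1 - 3 = (64 - 2*2)*1 - 3 = (64 - 1*4)*1 - 3 = (64 - 4)*1 - 3 = 60*1 - 3 = 60 - 3 = 57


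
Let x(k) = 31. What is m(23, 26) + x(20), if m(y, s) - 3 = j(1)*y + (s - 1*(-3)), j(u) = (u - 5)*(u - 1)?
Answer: 63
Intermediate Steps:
j(u) = (-1 + u)*(-5 + u) (j(u) = (-5 + u)*(-1 + u) = (-1 + u)*(-5 + u))
m(y, s) = 6 + s (m(y, s) = 3 + ((5 + 1**2 - 6*1)*y + (s - 1*(-3))) = 3 + ((5 + 1 - 6)*y + (s + 3)) = 3 + (0*y + (3 + s)) = 3 + (0 + (3 + s)) = 3 + (3 + s) = 6 + s)
m(23, 26) + x(20) = (6 + 26) + 31 = 32 + 31 = 63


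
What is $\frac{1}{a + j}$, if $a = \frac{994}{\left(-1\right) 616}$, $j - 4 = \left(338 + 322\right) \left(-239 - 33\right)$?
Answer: $- \frac{44}{7898775} \approx -5.5705 \cdot 10^{-6}$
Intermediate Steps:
$j = -179516$ ($j = 4 + \left(338 + 322\right) \left(-239 - 33\right) = 4 + 660 \left(-272\right) = 4 - 179520 = -179516$)
$a = - \frac{71}{44}$ ($a = \frac{994}{-616} = 994 \left(- \frac{1}{616}\right) = - \frac{71}{44} \approx -1.6136$)
$\frac{1}{a + j} = \frac{1}{- \frac{71}{44} - 179516} = \frac{1}{- \frac{7898775}{44}} = - \frac{44}{7898775}$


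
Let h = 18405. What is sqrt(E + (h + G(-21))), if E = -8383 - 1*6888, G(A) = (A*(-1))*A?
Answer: sqrt(2693) ≈ 51.894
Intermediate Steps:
G(A) = -A**2 (G(A) = (-A)*A = -A**2)
E = -15271 (E = -8383 - 6888 = -15271)
sqrt(E + (h + G(-21))) = sqrt(-15271 + (18405 - 1*(-21)**2)) = sqrt(-15271 + (18405 - 1*441)) = sqrt(-15271 + (18405 - 441)) = sqrt(-15271 + 17964) = sqrt(2693)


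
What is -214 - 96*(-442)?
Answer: 42218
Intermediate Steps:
-214 - 96*(-442) = -214 + 42432 = 42218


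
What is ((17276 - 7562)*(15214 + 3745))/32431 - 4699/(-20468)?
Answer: 538528201291/94828244 ≈ 5679.0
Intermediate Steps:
((17276 - 7562)*(15214 + 3745))/32431 - 4699/(-20468) = (9714*18959)*(1/32431) - 4699*(-1/20468) = 184167726*(1/32431) + 4699/20468 = 184167726/32431 + 4699/20468 = 538528201291/94828244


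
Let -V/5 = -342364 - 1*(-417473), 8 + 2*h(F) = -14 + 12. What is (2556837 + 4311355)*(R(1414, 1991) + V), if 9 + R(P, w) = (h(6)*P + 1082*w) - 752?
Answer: 12162785058112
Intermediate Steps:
h(F) = -5 (h(F) = -4 + (-14 + 12)/2 = -4 + (1/2)*(-2) = -4 - 1 = -5)
V = -375545 (V = -5*(-342364 - 1*(-417473)) = -5*(-342364 + 417473) = -5*75109 = -375545)
R(P, w) = -761 - 5*P + 1082*w (R(P, w) = -9 + ((-5*P + 1082*w) - 752) = -9 + (-752 - 5*P + 1082*w) = -761 - 5*P + 1082*w)
(2556837 + 4311355)*(R(1414, 1991) + V) = (2556837 + 4311355)*((-761 - 5*1414 + 1082*1991) - 375545) = 6868192*((-761 - 7070 + 2154262) - 375545) = 6868192*(2146431 - 375545) = 6868192*1770886 = 12162785058112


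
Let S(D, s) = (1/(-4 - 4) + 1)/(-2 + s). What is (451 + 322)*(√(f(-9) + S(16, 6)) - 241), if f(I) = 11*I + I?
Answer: -186293 + 773*I*√6898/8 ≈ -1.8629e+5 + 8025.1*I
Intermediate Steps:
f(I) = 12*I
S(D, s) = 7/(8*(-2 + s)) (S(D, s) = (1/(-8) + 1)/(-2 + s) = (-⅛ + 1)/(-2 + s) = 7/(8*(-2 + s)))
(451 + 322)*(√(f(-9) + S(16, 6)) - 241) = (451 + 322)*(√(12*(-9) + 7/(8*(-2 + 6))) - 241) = 773*(√(-108 + (7/8)/4) - 241) = 773*(√(-108 + (7/8)*(¼)) - 241) = 773*(√(-108 + 7/32) - 241) = 773*(√(-3449/32) - 241) = 773*(I*√6898/8 - 241) = 773*(-241 + I*√6898/8) = -186293 + 773*I*√6898/8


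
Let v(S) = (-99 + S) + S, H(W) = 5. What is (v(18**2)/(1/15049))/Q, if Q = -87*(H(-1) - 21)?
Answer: 2753967/464 ≈ 5935.3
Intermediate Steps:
v(S) = -99 + 2*S
Q = 1392 (Q = -87*(5 - 21) = -87*(-16) = 1392)
(v(18**2)/(1/15049))/Q = ((-99 + 2*18**2)/(1/15049))/1392 = ((-99 + 2*324)/(1/15049))*(1/1392) = ((-99 + 648)*15049)*(1/1392) = (549*15049)*(1/1392) = 8261901*(1/1392) = 2753967/464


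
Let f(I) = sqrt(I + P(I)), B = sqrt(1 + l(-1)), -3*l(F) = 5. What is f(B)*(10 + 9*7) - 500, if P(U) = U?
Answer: -500 + 73*6**(3/4)*sqrt(I)/3 ≈ -434.04 + 65.963*I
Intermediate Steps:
l(F) = -5/3 (l(F) = -1/3*5 = -5/3)
B = I*sqrt(6)/3 (B = sqrt(1 - 5/3) = sqrt(-2/3) = I*sqrt(6)/3 ≈ 0.8165*I)
f(I) = sqrt(2)*sqrt(I) (f(I) = sqrt(I + I) = sqrt(2*I) = sqrt(2)*sqrt(I))
f(B)*(10 + 9*7) - 500 = (sqrt(2)*sqrt(I*sqrt(6)/3))*(10 + 9*7) - 500 = (sqrt(2)*(2**(1/4)*3**(3/4)*sqrt(I)/3))*(10 + 63) - 500 = (6**(3/4)*sqrt(I)/3)*73 - 500 = 73*6**(3/4)*sqrt(I)/3 - 500 = -500 + 73*6**(3/4)*sqrt(I)/3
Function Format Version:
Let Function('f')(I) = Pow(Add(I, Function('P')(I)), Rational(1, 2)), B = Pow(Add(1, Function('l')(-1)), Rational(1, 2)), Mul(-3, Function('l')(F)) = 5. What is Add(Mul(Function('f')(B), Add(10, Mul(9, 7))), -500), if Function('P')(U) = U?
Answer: Add(-500, Mul(Rational(73, 3), Pow(6, Rational(3, 4)), Pow(I, Rational(1, 2)))) ≈ Add(-434.04, Mul(65.963, I))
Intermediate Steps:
Function('l')(F) = Rational(-5, 3) (Function('l')(F) = Mul(Rational(-1, 3), 5) = Rational(-5, 3))
B = Mul(Rational(1, 3), I, Pow(6, Rational(1, 2))) (B = Pow(Add(1, Rational(-5, 3)), Rational(1, 2)) = Pow(Rational(-2, 3), Rational(1, 2)) = Mul(Rational(1, 3), I, Pow(6, Rational(1, 2))) ≈ Mul(0.81650, I))
Function('f')(I) = Mul(Pow(2, Rational(1, 2)), Pow(I, Rational(1, 2))) (Function('f')(I) = Pow(Add(I, I), Rational(1, 2)) = Pow(Mul(2, I), Rational(1, 2)) = Mul(Pow(2, Rational(1, 2)), Pow(I, Rational(1, 2))))
Add(Mul(Function('f')(B), Add(10, Mul(9, 7))), -500) = Add(Mul(Mul(Pow(2, Rational(1, 2)), Pow(Mul(Rational(1, 3), I, Pow(6, Rational(1, 2))), Rational(1, 2))), Add(10, Mul(9, 7))), -500) = Add(Mul(Mul(Pow(2, Rational(1, 2)), Mul(Rational(1, 3), Pow(2, Rational(1, 4)), Pow(3, Rational(3, 4)), Pow(I, Rational(1, 2)))), Add(10, 63)), -500) = Add(Mul(Mul(Rational(1, 3), Pow(6, Rational(3, 4)), Pow(I, Rational(1, 2))), 73), -500) = Add(Mul(Rational(73, 3), Pow(6, Rational(3, 4)), Pow(I, Rational(1, 2))), -500) = Add(-500, Mul(Rational(73, 3), Pow(6, Rational(3, 4)), Pow(I, Rational(1, 2))))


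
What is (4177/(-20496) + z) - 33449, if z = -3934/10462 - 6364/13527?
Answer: -16170775312160675/483430523184 ≈ -33450.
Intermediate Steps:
z = -59897693/70759737 (z = -3934*1/10462 - 6364*1/13527 = -1967/5231 - 6364/13527 = -59897693/70759737 ≈ -0.84649)
(4177/(-20496) + z) - 33449 = (4177/(-20496) - 59897693/70759737) - 33449 = (4177*(-1/20496) - 59897693/70759737) - 33449 = (-4177/20496 - 59897693/70759737) - 33449 = -507742179059/483430523184 - 33449 = -16170775312160675/483430523184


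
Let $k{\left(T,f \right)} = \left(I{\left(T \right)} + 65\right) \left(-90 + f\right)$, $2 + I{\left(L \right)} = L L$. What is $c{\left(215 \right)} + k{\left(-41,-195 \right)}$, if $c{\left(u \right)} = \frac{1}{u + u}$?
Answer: $- \frac{213727199}{430} \approx -4.9704 \cdot 10^{5}$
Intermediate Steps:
$I{\left(L \right)} = -2 + L^{2}$ ($I{\left(L \right)} = -2 + L L = -2 + L^{2}$)
$k{\left(T,f \right)} = \left(-90 + f\right) \left(63 + T^{2}\right)$ ($k{\left(T,f \right)} = \left(\left(-2 + T^{2}\right) + 65\right) \left(-90 + f\right) = \left(63 + T^{2}\right) \left(-90 + f\right) = \left(-90 + f\right) \left(63 + T^{2}\right)$)
$c{\left(u \right)} = \frac{1}{2 u}$
$c{\left(215 \right)} + k{\left(-41,-195 \right)} = \frac{1}{2 \cdot 215} - \left(17955 + 479085\right) = \frac{1}{2} \cdot \frac{1}{215} - 497040 = \frac{1}{430} - 497040 = - \frac{213727199}{430}$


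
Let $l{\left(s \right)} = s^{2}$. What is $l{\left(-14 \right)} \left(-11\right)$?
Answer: $-2156$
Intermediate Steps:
$l{\left(-14 \right)} \left(-11\right) = \left(-14\right)^{2} \left(-11\right) = 196 \left(-11\right) = -2156$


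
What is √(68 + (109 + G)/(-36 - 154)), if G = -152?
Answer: √2462970/190 ≈ 8.2599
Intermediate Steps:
√(68 + (109 + G)/(-36 - 154)) = √(68 + (109 - 152)/(-36 - 154)) = √(68 - 43/(-190)) = √(68 - 43*(-1/190)) = √(68 + 43/190) = √(12963/190) = √2462970/190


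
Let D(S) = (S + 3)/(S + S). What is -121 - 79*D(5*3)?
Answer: -842/5 ≈ -168.40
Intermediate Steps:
D(S) = (3 + S)/(2*S) (D(S) = (3 + S)/((2*S)) = (3 + S)*(1/(2*S)) = (3 + S)/(2*S))
-121 - 79*D(5*3) = -121 - 79*(3 + 5*3)/(2*(5*3)) = -121 - 79*(3 + 15)/(2*15) = -121 - 79*18/(2*15) = -121 - 79*⅗ = -121 - 237/5 = -842/5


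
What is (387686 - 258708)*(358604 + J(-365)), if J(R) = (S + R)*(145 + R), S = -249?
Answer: 63674374952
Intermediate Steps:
J(R) = (-249 + R)*(145 + R)
(387686 - 258708)*(358604 + J(-365)) = (387686 - 258708)*(358604 + (-36105 + (-365)**2 - 104*(-365))) = 128978*(358604 + (-36105 + 133225 + 37960)) = 128978*(358604 + 135080) = 128978*493684 = 63674374952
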